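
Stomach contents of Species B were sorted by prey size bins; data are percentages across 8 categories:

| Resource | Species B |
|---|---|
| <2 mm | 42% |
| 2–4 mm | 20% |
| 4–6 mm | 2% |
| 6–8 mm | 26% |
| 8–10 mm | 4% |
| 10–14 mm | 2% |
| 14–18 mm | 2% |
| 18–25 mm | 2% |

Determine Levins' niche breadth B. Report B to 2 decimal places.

Convert percentages to proportions (divide by 100).
Σpᵢ² = 0.42² + 0.20² + 0.02² + 0.26² + 0.04² + 0.02² + 0.02² + 0.02² = 0.1764 + 0.0400 + 0.0004 + 0.0676 + 0.0016 + 0.0004 + 0.0004 + 0.0004 = 0.2872
B = 1 / 0.2872 = 3.4819

3.48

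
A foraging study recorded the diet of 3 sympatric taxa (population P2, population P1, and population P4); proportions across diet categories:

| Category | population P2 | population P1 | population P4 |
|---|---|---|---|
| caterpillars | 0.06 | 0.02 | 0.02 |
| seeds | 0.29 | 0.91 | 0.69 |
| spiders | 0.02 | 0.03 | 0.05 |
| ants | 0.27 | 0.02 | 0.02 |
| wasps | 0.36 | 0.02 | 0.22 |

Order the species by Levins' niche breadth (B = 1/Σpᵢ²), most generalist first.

Σp_P2ᵢ² = 0.06² + 0.29² + 0.02² + 0.27² + 0.36² = 0.0036 + 0.0841 + 0.0004 + 0.0729 + 0.1296 = 0.2906
B_P2 = 1 / 0.2906 = 3.4412
Σp_P1ᵢ² = 0.02² + 0.91² + 0.03² + 0.02² + 0.02² = 0.0004 + 0.8281 + 0.0009 + 0.0004 + 0.0004 = 0.8302
B_P1 = 1 / 0.8302 = 1.2045
Σp_P4ᵢ² = 0.02² + 0.69² + 0.05² + 0.02² + 0.22² = 0.0004 + 0.4761 + 0.0025 + 0.0004 + 0.0484 = 0.5278
B_P4 = 1 / 0.5278 = 1.8947
Ranking by B (broadest → narrowest): population P2 (3.44) > population P4 (1.89) > population P1 (1.20)

population P2 > population P4 > population P1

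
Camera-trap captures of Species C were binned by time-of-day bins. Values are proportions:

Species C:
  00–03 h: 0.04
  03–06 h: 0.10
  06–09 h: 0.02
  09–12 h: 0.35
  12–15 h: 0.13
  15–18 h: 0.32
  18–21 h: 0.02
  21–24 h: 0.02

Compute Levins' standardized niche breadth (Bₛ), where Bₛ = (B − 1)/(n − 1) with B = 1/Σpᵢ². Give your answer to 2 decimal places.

0.42

Σpᵢ² = 0.04² + 0.10² + 0.02² + 0.35² + 0.13² + 0.32² + 0.02² + 0.02² = 0.0016 + 0.0100 + 0.0004 + 0.1225 + 0.0169 + 0.1024 + 0.0004 + 0.0004 = 0.2546
B = 1 / 0.2546 = 3.9277
Bₛ = (B − 1)/(n − 1) = (3.9277 − 1)/(8 − 1) = 2.9277/7 = 0.4182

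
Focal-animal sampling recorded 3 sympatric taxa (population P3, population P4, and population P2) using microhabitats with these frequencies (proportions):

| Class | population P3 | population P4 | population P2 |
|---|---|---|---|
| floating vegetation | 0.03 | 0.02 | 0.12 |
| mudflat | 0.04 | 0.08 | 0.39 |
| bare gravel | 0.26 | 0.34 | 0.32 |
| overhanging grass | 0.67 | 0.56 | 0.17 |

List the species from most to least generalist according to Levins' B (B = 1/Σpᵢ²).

Σp_P3ᵢ² = 0.03² + 0.04² + 0.26² + 0.67² = 0.0009 + 0.0016 + 0.0676 + 0.4489 = 0.5190
B_P3 = 1 / 0.5190 = 1.9268
Σp_P4ᵢ² = 0.02² + 0.08² + 0.34² + 0.56² = 0.0004 + 0.0064 + 0.1156 + 0.3136 = 0.4360
B_P4 = 1 / 0.4360 = 2.2936
Σp_P2ᵢ² = 0.12² + 0.39² + 0.32² + 0.17² = 0.0144 + 0.1521 + 0.1024 + 0.0289 = 0.2978
B_P2 = 1 / 0.2978 = 3.3580
Ranking by B (broadest → narrowest): population P2 (3.36) > population P4 (2.29) > population P3 (1.93)

population P2 > population P4 > population P3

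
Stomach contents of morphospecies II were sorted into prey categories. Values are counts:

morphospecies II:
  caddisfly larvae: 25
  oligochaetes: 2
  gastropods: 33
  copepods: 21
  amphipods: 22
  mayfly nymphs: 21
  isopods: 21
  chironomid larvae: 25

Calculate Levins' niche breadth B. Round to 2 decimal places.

Proportions for morphospecies II (n=170): 25/170=0.1471, 2/170=0.0118, 33/170=0.1941, 21/170=0.1235, 22/170=0.1294, 21/170=0.1235, 21/170=0.1235, 25/170=0.1471
Σpᵢ² = 0.1471² + 0.0118² + 0.1941² + 0.1235² + 0.1294² + 0.1235² + 0.1235² + 0.1471² = 0.021638 + 0.000139 + 0.037675 + 0.015252 + 0.016744 + 0.015252 + 0.015252 + 0.021638 = 0.143590
B = 1 / 0.143590 = 6.9643

6.96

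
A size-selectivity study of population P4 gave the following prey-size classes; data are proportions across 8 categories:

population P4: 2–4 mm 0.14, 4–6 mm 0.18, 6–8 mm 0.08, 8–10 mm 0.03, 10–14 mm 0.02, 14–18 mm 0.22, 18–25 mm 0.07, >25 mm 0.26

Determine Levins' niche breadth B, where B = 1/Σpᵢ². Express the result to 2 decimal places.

Σpᵢ² = 0.14² + 0.18² + 0.08² + 0.03² + 0.02² + 0.22² + 0.07² + 0.26² = 0.0196 + 0.0324 + 0.0064 + 0.0009 + 0.0004 + 0.0484 + 0.0049 + 0.0676 = 0.1806
B = 1 / 0.1806 = 5.5371

5.54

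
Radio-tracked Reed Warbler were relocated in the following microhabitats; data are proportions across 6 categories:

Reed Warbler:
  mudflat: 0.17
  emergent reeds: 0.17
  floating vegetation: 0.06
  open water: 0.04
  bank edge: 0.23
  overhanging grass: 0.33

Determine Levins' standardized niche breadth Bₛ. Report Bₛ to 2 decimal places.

Σpᵢ² = 0.17² + 0.17² + 0.06² + 0.04² + 0.23² + 0.33² = 0.0289 + 0.0289 + 0.0036 + 0.0016 + 0.0529 + 0.1089 = 0.2248
B = 1 / 0.2248 = 4.4484
Bₛ = (B − 1)/(n − 1) = (4.4484 − 1)/(6 − 1) = 3.4484/5 = 0.6897

0.69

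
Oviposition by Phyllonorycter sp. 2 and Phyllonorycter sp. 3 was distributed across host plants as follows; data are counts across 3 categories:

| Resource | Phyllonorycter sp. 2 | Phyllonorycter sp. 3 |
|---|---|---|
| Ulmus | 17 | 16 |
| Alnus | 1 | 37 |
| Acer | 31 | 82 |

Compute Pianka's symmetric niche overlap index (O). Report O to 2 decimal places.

Proportions for Phyllonorycter sp. 2 (n=49): 17/49=0.3469, 1/49=0.0204, 31/49=0.6327
Proportions for Phyllonorycter sp. 3 (n=135): 16/135=0.1185, 37/135=0.2741, 82/135=0.6074
Σ p₁ᵢp₂ᵢ = 0.041108 + 0.005592 + 0.384302 = 0.431002
Σp_1ᵢ² = 0.3469² + 0.0204² + 0.6327² = 0.120340 + 0.000416 + 0.400309 = 0.521065
Σp_2ᵢ² = 0.1185² + 0.2741² + 0.6074² = 0.014042 + 0.075131 + 0.368935 = 0.458108
O = 0.431002 / √(0.521065 × 0.458108) = 0.431002 / 0.4885735 = 0.8822

0.88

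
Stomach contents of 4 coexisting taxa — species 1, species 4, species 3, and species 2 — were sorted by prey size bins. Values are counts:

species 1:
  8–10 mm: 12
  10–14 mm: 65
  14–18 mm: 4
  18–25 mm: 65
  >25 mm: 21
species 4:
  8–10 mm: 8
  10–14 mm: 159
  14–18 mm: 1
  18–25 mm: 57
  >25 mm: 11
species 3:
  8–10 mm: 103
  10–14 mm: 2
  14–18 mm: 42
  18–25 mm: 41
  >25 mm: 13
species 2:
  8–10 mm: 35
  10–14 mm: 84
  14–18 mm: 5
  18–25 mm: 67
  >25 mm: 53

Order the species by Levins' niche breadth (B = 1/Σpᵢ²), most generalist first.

Proportions for species 1 (n=167): 12/167=0.0719, 65/167=0.3892, 4/167=0.0240, 65/167=0.3892, 21/167=0.1257
Proportions for species 4 (n=236): 8/236=0.0339, 159/236=0.6737, 1/236=0.0042, 57/236=0.2415, 11/236=0.0466
Proportions for species 3 (n=201): 103/201=0.5124, 2/201=0.0100, 42/201=0.2090, 41/201=0.2040, 13/201=0.0647
Proportions for species 2 (n=244): 35/244=0.1434, 84/244=0.3443, 5/244=0.0205, 67/244=0.2746, 53/244=0.2172
Σp_1ᵢ² = 0.0719² + 0.3892² + 0.0240² + 0.3892² + 0.1257² = 0.005170 + 0.151477 + 0.000576 + 0.151477 + 0.015800 = 0.324500
B_1 = 1 / 0.324500 = 3.0817
Σp_4ᵢ² = 0.0339² + 0.6737² + 0.0042² + 0.2415² + 0.0466² = 0.001149 + 0.453872 + 0.000018 + 0.058322 + 0.002172 = 0.515533
B_4 = 1 / 0.515533 = 1.9397
Σp_3ᵢ² = 0.5124² + 0.0100² + 0.2090² + 0.2040² + 0.0647² = 0.262554 + 0.000100 + 0.043681 + 0.041616 + 0.004186 = 0.352137
B_3 = 1 / 0.352137 = 2.8398
Σp_2ᵢ² = 0.1434² + 0.3443² + 0.0205² + 0.2746² + 0.2172² = 0.020564 + 0.118542 + 0.000420 + 0.075405 + 0.047176 = 0.262107
B_2 = 1 / 0.262107 = 3.8152
Ranking by B (broadest → narrowest): species 2 (3.82) > species 1 (3.08) > species 3 (2.84) > species 4 (1.94)

species 2 > species 1 > species 3 > species 4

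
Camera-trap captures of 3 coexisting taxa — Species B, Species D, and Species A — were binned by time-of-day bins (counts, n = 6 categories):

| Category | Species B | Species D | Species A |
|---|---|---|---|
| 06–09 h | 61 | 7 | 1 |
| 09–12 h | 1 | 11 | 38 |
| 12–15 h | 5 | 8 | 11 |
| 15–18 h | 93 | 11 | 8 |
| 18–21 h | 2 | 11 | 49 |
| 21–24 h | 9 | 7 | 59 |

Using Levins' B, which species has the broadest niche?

Species D

Proportions for Species B (n=171): 61/171=0.3567, 1/171=0.0058, 5/171=0.0292, 93/171=0.5439, 2/171=0.0117, 9/171=0.0526
Proportions for Species D (n=55): 7/55=0.1273, 11/55=0.2000, 8/55=0.1455, 11/55=0.2000, 11/55=0.2000, 7/55=0.1273
Proportions for Species A (n=166): 1/166=0.0060, 38/166=0.2289, 11/166=0.0663, 8/166=0.0482, 49/166=0.2952, 59/166=0.3554
Σp_Bᵢ² = 0.3567² + 0.0058² + 0.0292² + 0.5439² + 0.0117² + 0.0526² = 0.127235 + 0.000034 + 0.000853 + 0.295827 + 0.000137 + 0.002767 = 0.426853
B_B = 1 / 0.426853 = 2.3427
Σp_Dᵢ² = 0.1273² + 0.2000² + 0.1455² + 0.2000² + 0.2000² + 0.1273² = 0.016205 + 0.040000 + 0.021170 + 0.040000 + 0.040000 + 0.016205 = 0.173580
B_D = 1 / 0.173580 = 5.7610
Σp_Aᵢ² = 0.0060² + 0.2289² + 0.0663² + 0.0482² + 0.2952² + 0.3554² = 0.000036 + 0.052395 + 0.004396 + 0.002323 + 0.087143 + 0.126309 = 0.272602
B_A = 1 / 0.272602 = 3.6684
Highest B → broadest niche (most generalist): Species D (B = 5.76).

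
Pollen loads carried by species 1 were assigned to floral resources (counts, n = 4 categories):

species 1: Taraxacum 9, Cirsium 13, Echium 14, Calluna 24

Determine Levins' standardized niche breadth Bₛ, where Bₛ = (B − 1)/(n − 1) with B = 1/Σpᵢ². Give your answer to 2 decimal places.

Proportions for species 1 (n=60): 9/60=0.1500, 13/60=0.2167, 14/60=0.2333, 24/60=0.4000
Σpᵢ² = 0.1500² + 0.2167² + 0.2333² + 0.4000² = 0.022500 + 0.046959 + 0.054429 + 0.160000 = 0.283888
B = 1 / 0.283888 = 3.5225
Bₛ = (B − 1)/(n − 1) = (3.5225 − 1)/(4 − 1) = 2.5225/3 = 0.8408

0.84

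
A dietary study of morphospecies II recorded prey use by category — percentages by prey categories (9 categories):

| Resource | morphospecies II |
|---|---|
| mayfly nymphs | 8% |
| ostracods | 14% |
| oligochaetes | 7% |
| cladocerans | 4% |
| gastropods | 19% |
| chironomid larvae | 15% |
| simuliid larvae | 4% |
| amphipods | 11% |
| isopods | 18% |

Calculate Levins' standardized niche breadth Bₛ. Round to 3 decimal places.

Convert percentages to proportions (divide by 100).
Σpᵢ² = 0.08² + 0.14² + 0.07² + 0.04² + 0.19² + 0.15² + 0.04² + 0.11² + 0.18² = 0.0064 + 0.0196 + 0.0049 + 0.0016 + 0.0361 + 0.0225 + 0.0016 + 0.0121 + 0.0324 = 0.1372
B = 1 / 0.1372 = 7.28863
Bₛ = (B − 1)/(n − 1) = (7.28863 − 1)/(9 − 1) = 6.28863/8 = 0.78608

0.786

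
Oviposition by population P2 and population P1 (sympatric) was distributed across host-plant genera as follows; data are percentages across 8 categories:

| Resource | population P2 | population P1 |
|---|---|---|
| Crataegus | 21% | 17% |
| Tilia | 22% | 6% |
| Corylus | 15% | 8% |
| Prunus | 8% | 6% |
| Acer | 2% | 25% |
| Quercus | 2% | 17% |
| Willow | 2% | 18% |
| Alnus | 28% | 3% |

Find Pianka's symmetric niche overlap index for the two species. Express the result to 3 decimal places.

Convert percentages to proportions (divide by 100).
Σ p₁ᵢp₂ᵢ = 0.0357 + 0.0132 + 0.0120 + 0.0048 + 0.0050 + 0.0034 + 0.0036 + 0.0084 = 0.0861
Σp_1ᵢ² = 0.21² + 0.22² + 0.15² + 0.08² + 0.02² + 0.02² + 0.02² + 0.28² = 0.0441 + 0.0484 + 0.0225 + 0.0064 + 0.0004 + 0.0004 + 0.0004 + 0.0784 = 0.2010
Σp_2ᵢ² = 0.17² + 0.06² + 0.08² + 0.06² + 0.25² + 0.17² + 0.18² + 0.03² = 0.0289 + 0.0036 + 0.0064 + 0.0036 + 0.0625 + 0.0289 + 0.0324 + 0.0009 = 0.1672
O = 0.0861 / √(0.2010 × 0.1672) = 0.0861 / 0.183323 = 0.46966

0.470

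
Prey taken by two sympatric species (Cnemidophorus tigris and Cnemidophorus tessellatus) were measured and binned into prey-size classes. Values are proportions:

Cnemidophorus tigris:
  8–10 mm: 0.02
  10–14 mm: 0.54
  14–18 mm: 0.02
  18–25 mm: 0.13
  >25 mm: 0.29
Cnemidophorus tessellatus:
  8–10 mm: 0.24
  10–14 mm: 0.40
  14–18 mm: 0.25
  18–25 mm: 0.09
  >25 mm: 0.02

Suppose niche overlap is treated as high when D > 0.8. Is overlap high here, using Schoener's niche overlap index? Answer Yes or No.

No

Σ|p₁ᵢ − p₂ᵢ| = 0.22 + 0.14 + 0.23 + 0.04 + 0.27 = 0.90
D = 1 − ½ × 0.90 = 1 − 0.450 = 0.5500
D = 0.5500 < 0.8 → No.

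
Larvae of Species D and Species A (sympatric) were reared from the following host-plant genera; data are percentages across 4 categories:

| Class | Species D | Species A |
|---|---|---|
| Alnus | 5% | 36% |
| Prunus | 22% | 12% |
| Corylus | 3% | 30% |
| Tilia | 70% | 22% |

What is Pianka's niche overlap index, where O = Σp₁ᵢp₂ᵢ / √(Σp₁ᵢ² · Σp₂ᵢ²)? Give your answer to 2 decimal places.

0.53

Convert percentages to proportions (divide by 100).
Σ p₁ᵢp₂ᵢ = 0.0180 + 0.0264 + 0.0090 + 0.1540 = 0.2074
Σp_1ᵢ² = 0.05² + 0.22² + 0.03² + 0.70² = 0.0025 + 0.0484 + 0.0009 + 0.4900 = 0.5418
Σp_2ᵢ² = 0.36² + 0.12² + 0.30² + 0.22² = 0.1296 + 0.0144 + 0.0900 + 0.0484 = 0.2824
O = 0.2074 / √(0.5418 × 0.2824) = 0.2074 / 0.39116 = 0.5302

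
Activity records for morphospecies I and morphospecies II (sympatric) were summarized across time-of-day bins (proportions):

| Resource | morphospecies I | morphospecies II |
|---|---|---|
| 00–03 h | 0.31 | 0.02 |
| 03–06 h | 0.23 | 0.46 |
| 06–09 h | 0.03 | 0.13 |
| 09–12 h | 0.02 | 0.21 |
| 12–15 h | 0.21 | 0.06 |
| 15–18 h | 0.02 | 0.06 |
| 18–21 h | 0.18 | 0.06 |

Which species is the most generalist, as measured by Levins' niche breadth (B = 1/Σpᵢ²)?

Σp_Iᵢ² = 0.31² + 0.23² + 0.03² + 0.02² + 0.21² + 0.02² + 0.18² = 0.0961 + 0.0529 + 0.0009 + 0.0004 + 0.0441 + 0.0004 + 0.0324 = 0.2272
B_I = 1 / 0.2272 = 4.4014
Σp_IIᵢ² = 0.02² + 0.46² + 0.13² + 0.21² + 0.06² + 0.06² + 0.06² = 0.0004 + 0.2116 + 0.0169 + 0.0441 + 0.0036 + 0.0036 + 0.0036 = 0.2838
B_II = 1 / 0.2838 = 3.5236
Highest B → broadest niche (most generalist): morphospecies I (B = 4.40).

morphospecies I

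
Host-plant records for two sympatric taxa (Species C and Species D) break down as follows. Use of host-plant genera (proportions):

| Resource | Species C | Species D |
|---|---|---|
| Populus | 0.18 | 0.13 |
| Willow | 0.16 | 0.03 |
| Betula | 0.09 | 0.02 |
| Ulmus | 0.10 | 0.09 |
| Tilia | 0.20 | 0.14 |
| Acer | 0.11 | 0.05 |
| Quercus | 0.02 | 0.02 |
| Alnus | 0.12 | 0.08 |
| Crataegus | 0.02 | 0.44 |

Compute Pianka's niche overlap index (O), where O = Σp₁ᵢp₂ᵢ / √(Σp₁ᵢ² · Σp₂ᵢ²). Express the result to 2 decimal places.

0.48

Σ p₁ᵢp₂ᵢ = 0.0234 + 0.0048 + 0.0018 + 0.0090 + 0.0280 + 0.0055 + 0.0004 + 0.0096 + 0.0088 = 0.0913
Σp_1ᵢ² = 0.18² + 0.16² + 0.09² + 0.10² + 0.20² + 0.11² + 0.02² + 0.12² + 0.02² = 0.0324 + 0.0256 + 0.0081 + 0.0100 + 0.0400 + 0.0121 + 0.0004 + 0.0144 + 0.0004 = 0.1434
Σp_2ᵢ² = 0.13² + 0.03² + 0.02² + 0.09² + 0.14² + 0.05² + 0.02² + 0.08² + 0.44² = 0.0169 + 0.0009 + 0.0004 + 0.0081 + 0.0196 + 0.0025 + 0.0004 + 0.0064 + 0.1936 = 0.2488
O = 0.0913 / √(0.1434 × 0.2488) = 0.0913 / 0.18889 = 0.4834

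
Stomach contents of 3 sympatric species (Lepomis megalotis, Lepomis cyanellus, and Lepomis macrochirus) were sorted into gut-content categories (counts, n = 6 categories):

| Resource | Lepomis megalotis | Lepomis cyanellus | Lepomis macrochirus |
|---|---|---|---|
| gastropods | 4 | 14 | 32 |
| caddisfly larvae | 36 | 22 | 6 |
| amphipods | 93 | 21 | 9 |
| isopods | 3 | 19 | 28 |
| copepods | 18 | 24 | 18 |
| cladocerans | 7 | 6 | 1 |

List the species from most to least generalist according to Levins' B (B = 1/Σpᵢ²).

Proportions for Lepomis megalotis (n=161): 4/161=0.0248, 36/161=0.2236, 93/161=0.5776, 3/161=0.0186, 18/161=0.1118, 7/161=0.0435
Proportions for Lepomis cyanellus (n=106): 14/106=0.1321, 22/106=0.2075, 21/106=0.1981, 19/106=0.1792, 24/106=0.2264, 6/106=0.0566
Proportions for Lepomis macrochirus (n=94): 32/94=0.3404, 6/94=0.0638, 9/94=0.0957, 28/94=0.2979, 18/94=0.1915, 1/94=0.0106
Σp_megaᵢ² = 0.0248² + 0.2236² + 0.5776² + 0.0186² + 0.1118² + 0.0435² = 0.000615 + 0.049997 + 0.333622 + 0.000346 + 0.012499 + 0.001892 = 0.398971
B_mega = 1 / 0.398971 = 2.5064
Σp_cyanᵢ² = 0.1321² + 0.2075² + 0.1981² + 0.1792² + 0.2264² + 0.0566² = 0.017450 + 0.043056 + 0.039244 + 0.032113 + 0.051257 + 0.003204 = 0.186324
B_cyan = 1 / 0.186324 = 5.3670
Σp_macrᵢ² = 0.3404² + 0.0638² + 0.0957² + 0.2979² + 0.1915² + 0.0106² = 0.115872 + 0.004070 + 0.009158 + 0.088744 + 0.036672 + 0.000112 = 0.254628
B_macr = 1 / 0.254628 = 3.9273
Ranking by B (broadest → narrowest): Lepomis cyanellus (5.37) > Lepomis macrochirus (3.93) > Lepomis megalotis (2.51)

Lepomis cyanellus > Lepomis macrochirus > Lepomis megalotis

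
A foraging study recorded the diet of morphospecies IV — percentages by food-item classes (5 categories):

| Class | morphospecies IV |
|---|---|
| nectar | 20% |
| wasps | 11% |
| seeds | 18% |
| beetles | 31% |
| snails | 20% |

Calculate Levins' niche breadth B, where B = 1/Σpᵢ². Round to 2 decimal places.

Convert percentages to proportions (divide by 100).
Σpᵢ² = 0.20² + 0.11² + 0.18² + 0.31² + 0.20² = 0.0400 + 0.0121 + 0.0324 + 0.0961 + 0.0400 = 0.2206
B = 1 / 0.2206 = 4.5331

4.53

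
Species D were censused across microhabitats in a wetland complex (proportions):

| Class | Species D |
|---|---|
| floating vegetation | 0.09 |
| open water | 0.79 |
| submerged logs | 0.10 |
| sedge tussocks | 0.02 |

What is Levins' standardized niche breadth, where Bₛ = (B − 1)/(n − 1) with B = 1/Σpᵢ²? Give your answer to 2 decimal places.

0.19

Σpᵢ² = 0.09² + 0.79² + 0.10² + 0.02² = 0.0081 + 0.6241 + 0.0100 + 0.0004 = 0.6426
B = 1 / 0.6426 = 1.5562
Bₛ = (B − 1)/(n − 1) = (1.5562 − 1)/(4 − 1) = 0.5562/3 = 0.1854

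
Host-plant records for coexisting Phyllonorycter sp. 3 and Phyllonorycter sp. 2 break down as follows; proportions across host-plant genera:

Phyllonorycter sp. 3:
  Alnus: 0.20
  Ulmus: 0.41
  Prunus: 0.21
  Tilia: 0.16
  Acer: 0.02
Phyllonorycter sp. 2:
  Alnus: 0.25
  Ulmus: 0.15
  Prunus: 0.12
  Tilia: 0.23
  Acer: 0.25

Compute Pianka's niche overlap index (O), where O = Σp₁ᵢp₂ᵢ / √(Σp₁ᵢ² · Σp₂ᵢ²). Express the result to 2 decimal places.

Σ p₁ᵢp₂ᵢ = 0.0500 + 0.0615 + 0.0252 + 0.0368 + 0.0050 = 0.1785
Σp_1ᵢ² = 0.20² + 0.41² + 0.21² + 0.16² + 0.02² = 0.0400 + 0.1681 + 0.0441 + 0.0256 + 0.0004 = 0.2782
Σp_2ᵢ² = 0.25² + 0.15² + 0.12² + 0.23² + 0.25² = 0.0625 + 0.0225 + 0.0144 + 0.0529 + 0.0625 = 0.2148
O = 0.1785 / √(0.2782 × 0.2148) = 0.1785 / 0.24445 = 0.7302

0.73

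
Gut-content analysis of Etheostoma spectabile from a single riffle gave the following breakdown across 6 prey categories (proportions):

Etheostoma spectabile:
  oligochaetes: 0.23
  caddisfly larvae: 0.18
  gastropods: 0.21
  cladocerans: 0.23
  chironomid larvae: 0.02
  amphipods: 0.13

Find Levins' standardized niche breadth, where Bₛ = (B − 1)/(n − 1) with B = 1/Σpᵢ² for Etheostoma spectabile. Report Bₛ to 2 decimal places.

Σpᵢ² = 0.23² + 0.18² + 0.21² + 0.23² + 0.02² + 0.13² = 0.0529 + 0.0324 + 0.0441 + 0.0529 + 0.0004 + 0.0169 = 0.1996
B = 1 / 0.1996 = 5.0100
Bₛ = (B − 1)/(n − 1) = (5.0100 − 1)/(6 − 1) = 4.0100/5 = 0.8020

0.80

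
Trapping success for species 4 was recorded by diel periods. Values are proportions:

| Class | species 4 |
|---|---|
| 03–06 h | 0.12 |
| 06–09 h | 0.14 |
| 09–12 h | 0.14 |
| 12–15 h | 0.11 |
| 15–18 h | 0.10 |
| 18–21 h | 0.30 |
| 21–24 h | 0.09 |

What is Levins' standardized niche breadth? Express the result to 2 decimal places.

0.79

Σpᵢ² = 0.12² + 0.14² + 0.14² + 0.11² + 0.10² + 0.30² + 0.09² = 0.0144 + 0.0196 + 0.0196 + 0.0121 + 0.0100 + 0.0900 + 0.0081 = 0.1738
B = 1 / 0.1738 = 5.7537
Bₛ = (B − 1)/(n − 1) = (5.7537 − 1)/(7 − 1) = 4.7537/6 = 0.7923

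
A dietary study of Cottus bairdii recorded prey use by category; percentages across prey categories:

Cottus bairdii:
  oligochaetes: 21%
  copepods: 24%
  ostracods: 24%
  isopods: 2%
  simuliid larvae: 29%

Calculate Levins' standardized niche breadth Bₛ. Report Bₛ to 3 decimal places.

0.775

Convert percentages to proportions (divide by 100).
Σpᵢ² = 0.21² + 0.24² + 0.24² + 0.02² + 0.29² = 0.0441 + 0.0576 + 0.0576 + 0.0004 + 0.0841 = 0.2438
B = 1 / 0.2438 = 4.10172
Bₛ = (B − 1)/(n − 1) = (4.10172 − 1)/(5 − 1) = 3.10172/4 = 0.77543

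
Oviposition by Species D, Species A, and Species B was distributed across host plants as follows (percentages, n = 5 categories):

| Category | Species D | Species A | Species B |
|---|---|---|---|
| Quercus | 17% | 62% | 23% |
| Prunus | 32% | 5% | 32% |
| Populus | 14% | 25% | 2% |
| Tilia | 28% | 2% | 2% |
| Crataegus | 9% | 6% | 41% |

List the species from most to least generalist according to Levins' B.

Species D > Species B > Species A

Convert percentages to proportions (divide by 100).
Σp_Dᵢ² = 0.17² + 0.32² + 0.14² + 0.28² + 0.09² = 0.0289 + 0.1024 + 0.0196 + 0.0784 + 0.0081 = 0.2374
B_D = 1 / 0.2374 = 4.2123
Σp_Aᵢ² = 0.62² + 0.05² + 0.25² + 0.02² + 0.06² = 0.3844 + 0.0025 + 0.0625 + 0.0004 + 0.0036 = 0.4534
B_A = 1 / 0.4534 = 2.2056
Σp_Bᵢ² = 0.23² + 0.32² + 0.02² + 0.02² + 0.41² = 0.0529 + 0.1024 + 0.0004 + 0.0004 + 0.1681 = 0.3242
B_B = 1 / 0.3242 = 3.0845
Ranking by B (broadest → narrowest): Species D (4.21) > Species B (3.08) > Species A (2.21)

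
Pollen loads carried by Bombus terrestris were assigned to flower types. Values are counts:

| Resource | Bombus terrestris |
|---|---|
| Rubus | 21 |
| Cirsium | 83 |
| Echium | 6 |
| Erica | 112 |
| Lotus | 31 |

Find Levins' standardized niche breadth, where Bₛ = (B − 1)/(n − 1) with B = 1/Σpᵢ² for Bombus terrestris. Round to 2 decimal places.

Proportions for Bombus terrestris (n=253): 21/253=0.0830, 83/253=0.3281, 6/253=0.0237, 112/253=0.4427, 31/253=0.1225
Σpᵢ² = 0.0830² + 0.3281² + 0.0237² + 0.4427² + 0.1225² = 0.006889 + 0.107650 + 0.000562 + 0.195983 + 0.015006 = 0.326090
B = 1 / 0.326090 = 3.0666
Bₛ = (B − 1)/(n − 1) = (3.0666 − 1)/(5 − 1) = 2.0666/4 = 0.5167

0.52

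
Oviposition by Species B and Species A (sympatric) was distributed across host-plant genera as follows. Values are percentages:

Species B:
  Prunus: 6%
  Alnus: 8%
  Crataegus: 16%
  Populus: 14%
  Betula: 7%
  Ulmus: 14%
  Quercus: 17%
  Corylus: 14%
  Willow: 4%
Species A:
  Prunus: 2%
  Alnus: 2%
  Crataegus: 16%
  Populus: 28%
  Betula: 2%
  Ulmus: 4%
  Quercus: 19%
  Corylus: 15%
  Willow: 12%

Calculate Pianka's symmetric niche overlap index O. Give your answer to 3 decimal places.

Convert percentages to proportions (divide by 100).
Σ p₁ᵢp₂ᵢ = 0.0012 + 0.0016 + 0.0256 + 0.0392 + 0.0014 + 0.0056 + 0.0323 + 0.0210 + 0.0048 = 0.1327
Σp_1ᵢ² = 0.06² + 0.08² + 0.16² + 0.14² + 0.07² + 0.14² + 0.17² + 0.14² + 0.04² = 0.0036 + 0.0064 + 0.0256 + 0.0196 + 0.0049 + 0.0196 + 0.0289 + 0.0196 + 0.0016 = 0.1298
Σp_2ᵢ² = 0.02² + 0.02² + 0.16² + 0.28² + 0.02² + 0.04² + 0.19² + 0.15² + 0.12² = 0.0004 + 0.0004 + 0.0256 + 0.0784 + 0.0004 + 0.0016 + 0.0361 + 0.0225 + 0.0144 = 0.1798
O = 0.1327 / √(0.1298 × 0.1798) = 0.1327 / 0.152768 = 0.86864

0.869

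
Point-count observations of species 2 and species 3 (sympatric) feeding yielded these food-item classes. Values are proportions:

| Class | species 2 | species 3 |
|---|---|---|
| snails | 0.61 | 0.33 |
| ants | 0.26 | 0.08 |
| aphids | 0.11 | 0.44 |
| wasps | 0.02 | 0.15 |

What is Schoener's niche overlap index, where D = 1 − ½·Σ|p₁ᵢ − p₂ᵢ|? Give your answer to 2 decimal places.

0.54

Σ|p₁ᵢ − p₂ᵢ| = 0.28 + 0.18 + 0.33 + 0.13 = 0.92
D = 1 − ½ × 0.92 = 1 − 0.460 = 0.5400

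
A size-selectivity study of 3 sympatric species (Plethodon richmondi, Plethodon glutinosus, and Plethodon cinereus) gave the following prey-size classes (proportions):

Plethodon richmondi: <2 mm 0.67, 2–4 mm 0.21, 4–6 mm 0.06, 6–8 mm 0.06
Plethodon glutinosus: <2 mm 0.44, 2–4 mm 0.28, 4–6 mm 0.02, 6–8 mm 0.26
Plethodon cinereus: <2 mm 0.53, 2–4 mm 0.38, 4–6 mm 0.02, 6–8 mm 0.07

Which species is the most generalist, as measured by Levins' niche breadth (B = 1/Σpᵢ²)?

Σp_richᵢ² = 0.67² + 0.21² + 0.06² + 0.06² = 0.4489 + 0.0441 + 0.0036 + 0.0036 = 0.5002
B_rich = 1 / 0.5002 = 1.9992
Σp_glutᵢ² = 0.44² + 0.28² + 0.02² + 0.26² = 0.1936 + 0.0784 + 0.0004 + 0.0676 = 0.3400
B_glut = 1 / 0.3400 = 2.9412
Σp_cineᵢ² = 0.53² + 0.38² + 0.02² + 0.07² = 0.2809 + 0.1444 + 0.0004 + 0.0049 = 0.4306
B_cine = 1 / 0.4306 = 2.3223
Highest B → broadest niche (most generalist): Plethodon glutinosus (B = 2.94).

Plethodon glutinosus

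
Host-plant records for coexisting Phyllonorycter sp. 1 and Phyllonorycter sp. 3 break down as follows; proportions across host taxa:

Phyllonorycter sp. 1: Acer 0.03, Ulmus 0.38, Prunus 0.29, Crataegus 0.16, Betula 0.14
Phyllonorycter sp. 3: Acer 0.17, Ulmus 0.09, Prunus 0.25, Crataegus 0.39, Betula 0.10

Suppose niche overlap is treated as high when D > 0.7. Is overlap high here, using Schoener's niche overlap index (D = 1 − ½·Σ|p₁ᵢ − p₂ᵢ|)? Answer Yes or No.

No

Σ|p₁ᵢ − p₂ᵢ| = 0.14 + 0.29 + 0.04 + 0.23 + 0.04 = 0.74
D = 1 − ½ × 0.74 = 1 − 0.370 = 0.6300
D = 0.6300 < 0.7 → No.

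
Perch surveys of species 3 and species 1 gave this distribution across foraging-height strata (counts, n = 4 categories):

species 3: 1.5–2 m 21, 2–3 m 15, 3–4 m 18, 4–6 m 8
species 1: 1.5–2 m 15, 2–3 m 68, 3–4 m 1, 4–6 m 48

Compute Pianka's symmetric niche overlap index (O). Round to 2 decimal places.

0.63

Proportions for species 3 (n=62): 21/62=0.3387, 15/62=0.2419, 18/62=0.2903, 8/62=0.1290
Proportions for species 1 (n=132): 15/132=0.1136, 68/132=0.5152, 1/132=0.0076, 48/132=0.3636
Σ p₁ᵢp₂ᵢ = 0.038476 + 0.124627 + 0.002206 + 0.046904 = 0.212213
Σp_1ᵢ² = 0.3387² + 0.2419² + 0.2903² + 0.1290² = 0.114718 + 0.058516 + 0.084274 + 0.016641 = 0.274149
Σp_2ᵢ² = 0.1136² + 0.5152² + 0.0076² + 0.3636² = 0.012905 + 0.265431 + 0.000058 + 0.132205 = 0.410599
O = 0.212213 / √(0.274149 × 0.410599) = 0.212213 / 0.3355075 = 0.6325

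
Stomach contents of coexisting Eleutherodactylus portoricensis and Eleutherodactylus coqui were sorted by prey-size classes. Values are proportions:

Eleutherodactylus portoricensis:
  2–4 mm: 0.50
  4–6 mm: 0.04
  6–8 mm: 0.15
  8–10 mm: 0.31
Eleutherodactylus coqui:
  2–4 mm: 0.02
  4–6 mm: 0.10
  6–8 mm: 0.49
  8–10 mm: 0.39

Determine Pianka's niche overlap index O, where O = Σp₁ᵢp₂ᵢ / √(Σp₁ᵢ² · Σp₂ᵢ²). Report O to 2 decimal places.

Σ p₁ᵢp₂ᵢ = 0.0100 + 0.0040 + 0.0735 + 0.1209 = 0.2084
Σp_1ᵢ² = 0.50² + 0.04² + 0.15² + 0.31² = 0.2500 + 0.0016 + 0.0225 + 0.0961 = 0.3702
Σp_2ᵢ² = 0.02² + 0.10² + 0.49² + 0.39² = 0.0004 + 0.0100 + 0.2401 + 0.1521 = 0.4026
O = 0.2084 / √(0.3702 × 0.4026) = 0.2084 / 0.38606 = 0.5398

0.54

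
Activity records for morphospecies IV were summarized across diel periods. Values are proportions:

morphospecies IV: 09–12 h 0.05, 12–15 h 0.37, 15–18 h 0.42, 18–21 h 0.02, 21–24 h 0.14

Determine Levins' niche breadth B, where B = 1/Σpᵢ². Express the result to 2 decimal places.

2.98

Σpᵢ² = 0.05² + 0.37² + 0.42² + 0.02² + 0.14² = 0.0025 + 0.1369 + 0.1764 + 0.0004 + 0.0196 = 0.3358
B = 1 / 0.3358 = 2.9780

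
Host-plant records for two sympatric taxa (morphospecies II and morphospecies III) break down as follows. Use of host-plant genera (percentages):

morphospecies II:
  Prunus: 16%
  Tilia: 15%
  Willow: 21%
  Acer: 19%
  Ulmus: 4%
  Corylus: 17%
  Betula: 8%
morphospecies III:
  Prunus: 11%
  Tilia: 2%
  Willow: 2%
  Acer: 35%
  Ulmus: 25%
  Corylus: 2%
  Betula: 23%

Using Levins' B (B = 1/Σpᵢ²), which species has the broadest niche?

morphospecies II

Convert percentages to proportions (divide by 100).
Σp_IIᵢ² = 0.16² + 0.15² + 0.21² + 0.19² + 0.04² + 0.17² + 0.08² = 0.0256 + 0.0225 + 0.0441 + 0.0361 + 0.0016 + 0.0289 + 0.0064 = 0.1652
B_II = 1 / 0.1652 = 6.0533
Σp_IIIᵢ² = 0.11² + 0.02² + 0.02² + 0.35² + 0.25² + 0.02² + 0.23² = 0.0121 + 0.0004 + 0.0004 + 0.1225 + 0.0625 + 0.0004 + 0.0529 = 0.2512
B_III = 1 / 0.2512 = 3.9809
Highest B → broadest niche (most generalist): morphospecies II (B = 6.05).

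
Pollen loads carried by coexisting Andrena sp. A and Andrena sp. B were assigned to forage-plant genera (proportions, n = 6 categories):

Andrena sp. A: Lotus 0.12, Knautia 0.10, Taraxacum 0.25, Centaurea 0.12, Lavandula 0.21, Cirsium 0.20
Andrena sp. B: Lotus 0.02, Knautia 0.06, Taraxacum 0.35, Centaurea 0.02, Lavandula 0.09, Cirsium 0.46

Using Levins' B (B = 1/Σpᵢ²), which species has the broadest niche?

Σp_Aᵢ² = 0.12² + 0.10² + 0.25² + 0.12² + 0.21² + 0.20² = 0.0144 + 0.0100 + 0.0625 + 0.0144 + 0.0441 + 0.0400 = 0.1854
B_A = 1 / 0.1854 = 5.3937
Σp_Bᵢ² = 0.02² + 0.06² + 0.35² + 0.02² + 0.09² + 0.46² = 0.0004 + 0.0036 + 0.1225 + 0.0004 + 0.0081 + 0.2116 = 0.3466
B_B = 1 / 0.3466 = 2.8852
Highest B → broadest niche (most generalist): Andrena sp. A (B = 5.39).

Andrena sp. A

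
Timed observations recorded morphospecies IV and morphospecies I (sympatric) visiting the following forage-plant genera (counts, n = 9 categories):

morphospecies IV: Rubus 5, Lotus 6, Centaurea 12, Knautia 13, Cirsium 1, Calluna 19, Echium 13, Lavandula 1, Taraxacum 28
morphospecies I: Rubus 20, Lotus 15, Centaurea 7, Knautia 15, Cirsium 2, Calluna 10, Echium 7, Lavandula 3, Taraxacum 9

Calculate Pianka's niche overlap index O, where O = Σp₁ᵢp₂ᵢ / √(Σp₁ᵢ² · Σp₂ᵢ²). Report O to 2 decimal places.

Proportions for morphospecies IV (n=98): 5/98=0.0510, 6/98=0.0612, 12/98=0.1224, 13/98=0.1327, 1/98=0.0102, 19/98=0.1939, 13/98=0.1327, 1/98=0.0102, 28/98=0.2857
Proportions for morphospecies I (n=88): 20/88=0.2273, 15/88=0.1705, 7/88=0.0795, 15/88=0.1705, 2/88=0.0227, 10/88=0.1136, 7/88=0.0795, 3/88=0.0341, 9/88=0.1023
Σ p₁ᵢp₂ᵢ = 0.011592 + 0.010435 + 0.009731 + 0.022625 + 0.000232 + 0.022027 + 0.010550 + 0.000348 + 0.029227 = 0.116767
Σp_1ᵢ² = 0.0510² + 0.0612² + 0.1224² + 0.1327² + 0.0102² + 0.1939² + 0.1327² + 0.0102² + 0.2857² = 0.002601 + 0.003745 + 0.014982 + 0.017609 + 0.000104 + 0.037597 + 0.017609 + 0.000104 + 0.081624 = 0.175975
Σp_2ᵢ² = 0.2273² + 0.1705² + 0.0795² + 0.1705² + 0.0227² + 0.1136² + 0.0795² + 0.0341² + 0.1023² = 0.051665 + 0.029070 + 0.006320 + 0.029070 + 0.000515 + 0.012905 + 0.006320 + 0.001163 + 0.010465 = 0.147493
O = 0.116767 / √(0.175975 × 0.147493) = 0.116767 / 0.1611058 = 0.7248

0.72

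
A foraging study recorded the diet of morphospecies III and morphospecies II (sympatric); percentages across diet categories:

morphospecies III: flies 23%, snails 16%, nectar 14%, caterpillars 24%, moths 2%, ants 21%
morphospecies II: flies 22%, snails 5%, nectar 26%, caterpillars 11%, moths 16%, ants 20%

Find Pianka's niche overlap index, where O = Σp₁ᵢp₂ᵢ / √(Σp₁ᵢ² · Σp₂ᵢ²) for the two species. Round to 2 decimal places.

Convert percentages to proportions (divide by 100).
Σ p₁ᵢp₂ᵢ = 0.0506 + 0.0080 + 0.0364 + 0.0264 + 0.0032 + 0.0420 = 0.1666
Σp_1ᵢ² = 0.23² + 0.16² + 0.14² + 0.24² + 0.02² + 0.21² = 0.0529 + 0.0256 + 0.0196 + 0.0576 + 0.0004 + 0.0441 = 0.2002
Σp_2ᵢ² = 0.22² + 0.05² + 0.26² + 0.11² + 0.16² + 0.20² = 0.0484 + 0.0025 + 0.0676 + 0.0121 + 0.0256 + 0.0400 = 0.1962
O = 0.1666 / √(0.2002 × 0.1962) = 0.1666 / 0.19819 = 0.8406

0.84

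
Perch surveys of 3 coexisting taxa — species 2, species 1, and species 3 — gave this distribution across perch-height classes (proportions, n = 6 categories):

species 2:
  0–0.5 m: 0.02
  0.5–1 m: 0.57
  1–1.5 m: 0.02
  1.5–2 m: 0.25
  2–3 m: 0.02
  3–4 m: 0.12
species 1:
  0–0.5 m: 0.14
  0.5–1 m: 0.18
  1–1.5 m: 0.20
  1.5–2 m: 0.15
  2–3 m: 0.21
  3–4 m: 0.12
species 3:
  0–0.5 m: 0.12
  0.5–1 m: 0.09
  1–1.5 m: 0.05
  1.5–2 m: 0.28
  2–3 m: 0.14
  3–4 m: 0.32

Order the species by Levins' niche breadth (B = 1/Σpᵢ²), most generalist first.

species 1 > species 3 > species 2

Σp_2ᵢ² = 0.02² + 0.57² + 0.02² + 0.25² + 0.02² + 0.12² = 0.0004 + 0.3249 + 0.0004 + 0.0625 + 0.0004 + 0.0144 = 0.4030
B_2 = 1 / 0.4030 = 2.4814
Σp_1ᵢ² = 0.14² + 0.18² + 0.20² + 0.15² + 0.21² + 0.12² = 0.0196 + 0.0324 + 0.0400 + 0.0225 + 0.0441 + 0.0144 = 0.1730
B_1 = 1 / 0.1730 = 5.7803
Σp_3ᵢ² = 0.12² + 0.09² + 0.05² + 0.28² + 0.14² + 0.32² = 0.0144 + 0.0081 + 0.0025 + 0.0784 + 0.0196 + 0.1024 = 0.2254
B_3 = 1 / 0.2254 = 4.4366
Ranking by B (broadest → narrowest): species 1 (5.78) > species 3 (4.44) > species 2 (2.48)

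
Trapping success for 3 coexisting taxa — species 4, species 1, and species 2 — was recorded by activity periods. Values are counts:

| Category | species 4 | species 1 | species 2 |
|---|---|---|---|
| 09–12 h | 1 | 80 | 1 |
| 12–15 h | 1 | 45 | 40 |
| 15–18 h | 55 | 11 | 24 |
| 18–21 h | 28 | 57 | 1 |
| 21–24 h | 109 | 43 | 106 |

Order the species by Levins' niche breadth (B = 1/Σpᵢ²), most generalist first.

Proportions for species 4 (n=194): 1/194=0.0052, 1/194=0.0052, 55/194=0.2835, 28/194=0.1443, 109/194=0.5619
Proportions for species 1 (n=236): 80/236=0.3390, 45/236=0.1907, 11/236=0.0466, 57/236=0.2415, 43/236=0.1822
Proportions for species 2 (n=172): 1/172=0.0058, 40/172=0.2326, 24/172=0.1395, 1/172=0.0058, 106/172=0.6163
Σp_4ᵢ² = 0.0052² + 0.0052² + 0.2835² + 0.1443² + 0.5619² = 0.000027 + 0.000027 + 0.080372 + 0.020822 + 0.315732 = 0.416980
B_4 = 1 / 0.416980 = 2.3982
Σp_1ᵢ² = 0.3390² + 0.1907² + 0.0466² + 0.2415² + 0.1822² = 0.114921 + 0.036366 + 0.002172 + 0.058322 + 0.033197 = 0.244978
B_1 = 1 / 0.244978 = 4.0820
Σp_2ᵢ² = 0.0058² + 0.2326² + 0.1395² + 0.0058² + 0.6163² = 0.000034 + 0.054103 + 0.019460 + 0.000034 + 0.379826 = 0.453457
B_2 = 1 / 0.453457 = 2.2053
Ranking by B (broadest → narrowest): species 1 (4.08) > species 4 (2.40) > species 2 (2.21)

species 1 > species 4 > species 2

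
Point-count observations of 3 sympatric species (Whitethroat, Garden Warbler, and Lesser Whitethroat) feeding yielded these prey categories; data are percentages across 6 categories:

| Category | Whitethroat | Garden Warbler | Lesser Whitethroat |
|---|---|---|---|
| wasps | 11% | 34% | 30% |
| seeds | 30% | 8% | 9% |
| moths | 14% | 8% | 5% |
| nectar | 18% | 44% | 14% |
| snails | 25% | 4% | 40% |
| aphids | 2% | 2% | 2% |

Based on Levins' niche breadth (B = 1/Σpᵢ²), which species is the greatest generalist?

Whitethroat

Convert percentages to proportions (divide by 100).
Σp_Whitᵢ² = 0.11² + 0.30² + 0.14² + 0.18² + 0.25² + 0.02² = 0.0121 + 0.0900 + 0.0196 + 0.0324 + 0.0625 + 0.0004 = 0.2170
B_Whit = 1 / 0.2170 = 4.6083
Σp_Gardᵢ² = 0.34² + 0.08² + 0.08² + 0.44² + 0.04² + 0.02² = 0.1156 + 0.0064 + 0.0064 + 0.1936 + 0.0016 + 0.0004 = 0.3240
B_Gard = 1 / 0.3240 = 3.0864
Σp_Lessᵢ² = 0.30² + 0.09² + 0.05² + 0.14² + 0.40² + 0.02² = 0.0900 + 0.0081 + 0.0025 + 0.0196 + 0.1600 + 0.0004 = 0.2806
B_Less = 1 / 0.2806 = 3.5638
Highest B → broadest niche (most generalist): Whitethroat (B = 4.61).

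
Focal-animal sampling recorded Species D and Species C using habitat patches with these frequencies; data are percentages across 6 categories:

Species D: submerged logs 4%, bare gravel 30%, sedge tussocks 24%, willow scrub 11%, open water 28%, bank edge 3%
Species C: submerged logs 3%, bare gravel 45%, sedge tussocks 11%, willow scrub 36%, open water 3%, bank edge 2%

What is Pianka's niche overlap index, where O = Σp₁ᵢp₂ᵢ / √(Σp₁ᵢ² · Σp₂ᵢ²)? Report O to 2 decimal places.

Convert percentages to proportions (divide by 100).
Σ p₁ᵢp₂ᵢ = 0.0012 + 0.1350 + 0.0264 + 0.0396 + 0.0084 + 0.0006 = 0.2112
Σp_1ᵢ² = 0.04² + 0.30² + 0.24² + 0.11² + 0.28² + 0.03² = 0.0016 + 0.0900 + 0.0576 + 0.0121 + 0.0784 + 0.0009 = 0.2406
Σp_2ᵢ² = 0.03² + 0.45² + 0.11² + 0.36² + 0.03² + 0.02² = 0.0009 + 0.2025 + 0.0121 + 0.1296 + 0.0009 + 0.0004 = 0.3464
O = 0.2112 / √(0.2406 × 0.3464) = 0.2112 / 0.28869 = 0.7316

0.73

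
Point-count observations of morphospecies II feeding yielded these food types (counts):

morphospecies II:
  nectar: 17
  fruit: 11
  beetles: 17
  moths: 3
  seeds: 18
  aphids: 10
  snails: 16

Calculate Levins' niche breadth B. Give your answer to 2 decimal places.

Proportions for morphospecies II (n=92): 17/92=0.1848, 11/92=0.1196, 17/92=0.1848, 3/92=0.0326, 18/92=0.1957, 10/92=0.1087, 16/92=0.1739
Σpᵢ² = 0.1848² + 0.1196² + 0.1848² + 0.0326² + 0.1957² + 0.1087² + 0.1739² = 0.034151 + 0.014304 + 0.034151 + 0.001063 + 0.038298 + 0.011816 + 0.030241 = 0.164024
B = 1 / 0.164024 = 6.0967

6.10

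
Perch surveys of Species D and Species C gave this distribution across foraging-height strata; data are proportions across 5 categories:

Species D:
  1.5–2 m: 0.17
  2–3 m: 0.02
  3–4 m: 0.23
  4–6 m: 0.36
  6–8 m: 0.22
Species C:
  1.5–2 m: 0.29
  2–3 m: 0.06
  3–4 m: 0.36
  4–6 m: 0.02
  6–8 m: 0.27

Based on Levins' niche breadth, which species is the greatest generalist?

Species D

Σp_Dᵢ² = 0.17² + 0.02² + 0.23² + 0.36² + 0.22² = 0.0289 + 0.0004 + 0.0529 + 0.1296 + 0.0484 = 0.2602
B_D = 1 / 0.2602 = 3.8432
Σp_Cᵢ² = 0.29² + 0.06² + 0.36² + 0.02² + 0.27² = 0.0841 + 0.0036 + 0.1296 + 0.0004 + 0.0729 = 0.2906
B_C = 1 / 0.2906 = 3.4412
Highest B → broadest niche (most generalist): Species D (B = 3.84).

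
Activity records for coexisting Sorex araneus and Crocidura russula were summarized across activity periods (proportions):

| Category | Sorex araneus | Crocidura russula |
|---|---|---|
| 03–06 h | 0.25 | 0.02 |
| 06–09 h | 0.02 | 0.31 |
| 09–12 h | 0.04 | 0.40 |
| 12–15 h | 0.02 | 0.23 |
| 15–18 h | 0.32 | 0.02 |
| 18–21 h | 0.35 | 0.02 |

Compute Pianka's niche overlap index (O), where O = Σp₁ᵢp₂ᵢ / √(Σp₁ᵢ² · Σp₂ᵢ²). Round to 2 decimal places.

Σ p₁ᵢp₂ᵢ = 0.0050 + 0.0062 + 0.0160 + 0.0046 + 0.0064 + 0.0070 = 0.0452
Σp_1ᵢ² = 0.25² + 0.02² + 0.04² + 0.02² + 0.32² + 0.35² = 0.0625 + 0.0004 + 0.0016 + 0.0004 + 0.1024 + 0.1225 = 0.2898
Σp_2ᵢ² = 0.02² + 0.31² + 0.40² + 0.23² + 0.02² + 0.02² = 0.0004 + 0.0961 + 0.1600 + 0.0529 + 0.0004 + 0.0004 = 0.3102
O = 0.0452 / √(0.2898 × 0.3102) = 0.0452 / 0.29983 = 0.1508

0.15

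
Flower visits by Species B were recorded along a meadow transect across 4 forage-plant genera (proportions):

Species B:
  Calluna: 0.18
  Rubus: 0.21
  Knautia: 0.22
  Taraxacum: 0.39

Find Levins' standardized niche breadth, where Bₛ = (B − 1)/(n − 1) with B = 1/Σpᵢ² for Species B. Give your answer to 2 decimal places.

Σpᵢ² = 0.18² + 0.21² + 0.22² + 0.39² = 0.0324 + 0.0441 + 0.0484 + 0.1521 = 0.2770
B = 1 / 0.2770 = 3.6101
Bₛ = (B − 1)/(n − 1) = (3.6101 − 1)/(4 − 1) = 2.6101/3 = 0.8700

0.87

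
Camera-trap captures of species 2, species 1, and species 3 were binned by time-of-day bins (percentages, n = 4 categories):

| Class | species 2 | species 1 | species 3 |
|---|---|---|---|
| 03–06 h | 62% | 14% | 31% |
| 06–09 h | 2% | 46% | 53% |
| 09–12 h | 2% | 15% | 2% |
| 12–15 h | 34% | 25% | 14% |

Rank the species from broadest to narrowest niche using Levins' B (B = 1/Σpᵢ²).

Convert percentages to proportions (divide by 100).
Σp_2ᵢ² = 0.62² + 0.02² + 0.02² + 0.34² = 0.3844 + 0.0004 + 0.0004 + 0.1156 = 0.5008
B_2 = 1 / 0.5008 = 1.9968
Σp_1ᵢ² = 0.14² + 0.46² + 0.15² + 0.25² = 0.0196 + 0.2116 + 0.0225 + 0.0625 = 0.3162
B_1 = 1 / 0.3162 = 3.1626
Σp_3ᵢ² = 0.31² + 0.53² + 0.02² + 0.14² = 0.0961 + 0.2809 + 0.0004 + 0.0196 = 0.3970
B_3 = 1 / 0.3970 = 2.5189
Ranking by B (broadest → narrowest): species 1 (3.16) > species 3 (2.52) > species 2 (2.00)

species 1 > species 3 > species 2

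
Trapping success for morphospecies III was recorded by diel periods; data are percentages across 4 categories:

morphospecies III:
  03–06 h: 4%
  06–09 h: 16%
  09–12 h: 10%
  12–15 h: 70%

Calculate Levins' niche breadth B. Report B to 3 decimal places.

Convert percentages to proportions (divide by 100).
Σpᵢ² = 0.04² + 0.16² + 0.10² + 0.70² = 0.0016 + 0.0256 + 0.0100 + 0.4900 = 0.5272
B = 1 / 0.5272 = 1.89681

1.897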